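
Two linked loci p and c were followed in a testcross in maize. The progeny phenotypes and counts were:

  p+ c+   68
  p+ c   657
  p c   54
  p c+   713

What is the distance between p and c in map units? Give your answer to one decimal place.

8.2 map units

The two most frequent classes, p+ c (657) and p c+ (713), are the parental types, so the F1 was p+ c / p c+.
The recombinant classes are p+ c+ and p c: 68 + 54 = 122.
Recombination frequency = 122/1492 = 0.0818 ≈ 8.2%, i.e. 8.2 map units.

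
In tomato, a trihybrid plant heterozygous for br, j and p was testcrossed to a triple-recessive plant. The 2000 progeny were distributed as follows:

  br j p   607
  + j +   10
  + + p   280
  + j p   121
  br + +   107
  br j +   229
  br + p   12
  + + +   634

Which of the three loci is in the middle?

j

The two most frequent reciprocal classes, br j p and + + +, are the parental types, so the F1 was br j p / + + +.
The two rarest classes, br + p and + j +, are the double crossovers. Comparing them with the parentals, only the j allele has switched, so j is the middle locus and the order is br – j – p.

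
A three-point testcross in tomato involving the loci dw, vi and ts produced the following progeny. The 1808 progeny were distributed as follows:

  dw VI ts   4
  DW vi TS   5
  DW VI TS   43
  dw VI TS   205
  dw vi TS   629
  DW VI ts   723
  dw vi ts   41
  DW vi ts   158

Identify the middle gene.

dw

The two most frequent reciprocal classes, dw vi TS and DW VI ts, are the parental types, so the F1 was dw vi TS / DW VI ts.
The two rarest classes, DW vi TS and dw VI ts, are the double crossovers. Comparing them with the parentals, only the dw allele has switched, so dw is the middle locus and the order is ts – dw – vi.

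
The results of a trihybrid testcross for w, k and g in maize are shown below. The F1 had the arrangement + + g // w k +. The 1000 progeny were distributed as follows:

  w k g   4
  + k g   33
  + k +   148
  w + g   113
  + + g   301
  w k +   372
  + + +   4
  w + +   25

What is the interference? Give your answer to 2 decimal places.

The two rarest classes, + + + and w k g, are the double crossovers. Comparing them with the parentals, only the g allele has switched, so g is the middle locus and the order is k – g – w.
k–g: (58 + 8)/1000 = 0.0660; g–w: (261 + 8)/1000 = 0.2690.
Expected DCO frequency = 0.0660 × 0.2690 ≈ 0.01775; observed = 8/1000 ≈ 0.00800.
Coefficient of coincidence = 0.00800/0.01775 ≈ 0.45; interference = 1 − 0.45 = 0.55.

0.55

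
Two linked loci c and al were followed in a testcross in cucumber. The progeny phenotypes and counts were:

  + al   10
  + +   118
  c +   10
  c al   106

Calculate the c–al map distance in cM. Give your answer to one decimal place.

The two most frequent classes, + + (118) and c al (106), are the parental types, so the F1 was + + / c al.
The recombinant classes are + al and c +: 10 + 10 = 20.
Recombination frequency = 20/244 = 0.0820 ≈ 8.2%, i.e. 8.2 cM.

8.2 cM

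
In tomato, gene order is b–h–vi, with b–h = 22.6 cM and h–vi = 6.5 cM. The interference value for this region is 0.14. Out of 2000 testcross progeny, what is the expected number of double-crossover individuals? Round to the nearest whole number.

25

Map distances give recombination frequencies of 0.226 and 0.065 for the two intervals.
With interference 0.14 (so coincidence = 0.86), expected double-crossover frequency = 0.226 × 0.065 × 0.86 = 0.01263.
Expected number = 0.01263 × 2000 = 25.27 ≈ 25.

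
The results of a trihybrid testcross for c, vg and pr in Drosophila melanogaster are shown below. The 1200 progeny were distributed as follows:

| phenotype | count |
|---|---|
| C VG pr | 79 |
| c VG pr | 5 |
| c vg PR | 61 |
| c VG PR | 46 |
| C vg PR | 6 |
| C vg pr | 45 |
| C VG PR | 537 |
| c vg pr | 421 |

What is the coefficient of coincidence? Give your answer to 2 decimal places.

0.86

The two most frequent reciprocal classes, C VG PR and c vg pr, are the parental types, so the F1 was C VG PR / c vg pr.
The two rarest classes, C vg PR and c VG pr, are the double crossovers. Comparing them with the parentals, only the vg allele has switched, so vg is the middle locus and the order is c – vg – pr.
c–vg: (91 + 11)/1200 = 0.0850; vg–pr: (140 + 11)/1200 = 0.1258.
Expected DCO frequency = 0.0850 × 0.1258 ≈ 0.01069; observed = 11/1200 ≈ 0.00917.
Coefficient of coincidence = 0.00917/0.01069 ≈ 0.86.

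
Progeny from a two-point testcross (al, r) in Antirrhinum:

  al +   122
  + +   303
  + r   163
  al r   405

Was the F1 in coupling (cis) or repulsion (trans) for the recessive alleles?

The two most frequent classes are + + (303) and al r (405); these are the parental (non-recombinant) types.
So the F1 carried + + on one chromosome and al r on the other — the recessive alleles are on the same chromosome (cis / coupling).

cis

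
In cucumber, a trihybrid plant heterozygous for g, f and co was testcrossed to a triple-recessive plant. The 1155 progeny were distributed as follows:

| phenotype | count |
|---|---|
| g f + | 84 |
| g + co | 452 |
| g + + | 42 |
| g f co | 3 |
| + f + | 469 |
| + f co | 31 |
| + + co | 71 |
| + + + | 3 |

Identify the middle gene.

f

The two most frequent reciprocal classes, g + co and + f +, are the parental types, so the F1 was g + co / + f +.
The two rarest classes, g f co and + + +, are the double crossovers. Comparing them with the parentals, only the f allele has switched, so f is the middle locus and the order is co – f – g.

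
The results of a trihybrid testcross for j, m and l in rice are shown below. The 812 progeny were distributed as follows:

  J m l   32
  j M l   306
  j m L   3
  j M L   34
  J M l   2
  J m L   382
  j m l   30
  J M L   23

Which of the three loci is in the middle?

j

The two most frequent reciprocal classes, j M l and J m L, are the parental types, so the F1 was j M l / J m L.
The two rarest classes, J M l and j m L, are the double crossovers. Comparing them with the parentals, only the j allele has switched, so j is the middle locus and the order is m – j – l.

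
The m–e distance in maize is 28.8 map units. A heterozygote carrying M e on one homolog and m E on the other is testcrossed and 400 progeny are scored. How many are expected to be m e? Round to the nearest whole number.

58

A map distance of 28.8 map units corresponds to a recombination frequency of 0.288.
The F1 is M e / m E, so m e is a recombinant gamete class with expected frequency r/2 = 0.288/2 = 0.1440.
Expected number = 0.1440 × 400 = 57.60 ≈ 58.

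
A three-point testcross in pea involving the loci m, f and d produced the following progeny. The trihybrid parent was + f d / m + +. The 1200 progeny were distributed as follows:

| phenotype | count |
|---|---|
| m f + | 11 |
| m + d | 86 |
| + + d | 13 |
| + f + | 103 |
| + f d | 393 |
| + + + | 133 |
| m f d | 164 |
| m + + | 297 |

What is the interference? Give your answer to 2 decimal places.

0.58

The two rarest classes, + + d and m f +, are the double crossovers. Comparing them with the parentals, only the f allele has switched, so f is the middle locus and the order is m – f – d.
m–f: (297 + 24)/1200 = 0.2675; f–d: (189 + 24)/1200 = 0.1775.
Expected DCO frequency = 0.2675 × 0.1775 ≈ 0.04748; observed = 24/1200 ≈ 0.02000.
Coefficient of coincidence = 0.02000/0.04748 ≈ 0.42; interference = 1 − 0.42 = 0.58.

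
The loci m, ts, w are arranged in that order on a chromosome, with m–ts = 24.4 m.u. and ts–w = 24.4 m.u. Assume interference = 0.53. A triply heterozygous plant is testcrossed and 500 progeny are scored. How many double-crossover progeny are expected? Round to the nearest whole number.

Map distances give recombination frequencies of 0.244 and 0.244 for the two intervals.
With interference 0.53 (so coincidence = 0.47), expected double-crossover frequency = 0.244 × 0.244 × 0.47 = 0.02798.
Expected number = 0.02798 × 500 = 13.99 ≈ 14.

14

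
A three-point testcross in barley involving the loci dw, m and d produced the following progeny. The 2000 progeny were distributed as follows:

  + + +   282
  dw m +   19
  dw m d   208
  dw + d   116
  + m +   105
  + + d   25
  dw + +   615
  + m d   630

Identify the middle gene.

The two most frequent reciprocal classes, + m d and dw + +, are the parental types, so the F1 was + m d / dw + +.
The two rarest classes, + + d and dw m +, are the double crossovers. Comparing them with the parentals, only the m allele has switched, so m is the middle locus and the order is dw – m – d.

m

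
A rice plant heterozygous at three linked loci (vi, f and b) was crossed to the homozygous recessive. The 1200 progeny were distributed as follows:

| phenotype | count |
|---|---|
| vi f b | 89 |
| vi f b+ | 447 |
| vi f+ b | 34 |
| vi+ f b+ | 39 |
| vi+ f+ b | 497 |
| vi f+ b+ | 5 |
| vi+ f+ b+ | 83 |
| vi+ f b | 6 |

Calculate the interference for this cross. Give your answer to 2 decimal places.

0.14

The two most frequent reciprocal classes, vi f b+ and vi+ f+ b, are the parental types, so the F1 was vi f b+ / vi+ f+ b.
The two rarest classes, vi f+ b+ and vi+ f b, are the double crossovers. Comparing them with the parentals, only the f allele has switched, so f is the middle locus and the order is vi – f – b.
vi–f: (73 + 11)/1200 = 0.0700; f–b: (172 + 11)/1200 = 0.1525.
Expected DCO frequency = 0.0700 × 0.1525 ≈ 0.01068; observed = 11/1200 ≈ 0.00917.
Coefficient of coincidence = 0.00917/0.01068 ≈ 0.86; interference = 1 − 0.86 = 0.14.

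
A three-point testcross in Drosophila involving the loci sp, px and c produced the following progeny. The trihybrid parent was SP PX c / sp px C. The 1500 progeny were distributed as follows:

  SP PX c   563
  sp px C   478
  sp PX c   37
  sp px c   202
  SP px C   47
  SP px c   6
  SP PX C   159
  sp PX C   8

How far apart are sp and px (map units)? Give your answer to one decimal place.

6.5 map units

The two rarest classes, SP px c and sp PX C, are the double crossovers. Comparing them with the parentals, only the px allele has switched, so px is the middle locus and the order is c – px – sp.
Crossovers in the px–sp interval produce the single-crossover classes sp PX c and SP px C (37 + 47 = 84) plus the double crossovers (14).
RF(px–sp) = (84 + 14) / 1500 = 98/1500 = 0.0653 → 6.5 map units.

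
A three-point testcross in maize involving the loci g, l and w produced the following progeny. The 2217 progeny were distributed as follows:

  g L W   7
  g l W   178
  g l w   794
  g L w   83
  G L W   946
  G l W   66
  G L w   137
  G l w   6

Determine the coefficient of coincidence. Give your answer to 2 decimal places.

0.54

The two most frequent reciprocal classes, g l w and G L W, are the parental types, so the F1 was g l w / G L W.
The two rarest classes, G l w and g L W, are the double crossovers. Comparing them with the parentals, only the g allele has switched, so g is the middle locus and the order is w – g – l.
w–g: (315 + 13)/2217 = 0.1479; g–l: (149 + 13)/2217 = 0.0731.
Expected DCO frequency = 0.1479 × 0.0731 ≈ 0.01081; observed = 13/2217 ≈ 0.00586.
Coefficient of coincidence = 0.00586/0.01081 ≈ 0.54.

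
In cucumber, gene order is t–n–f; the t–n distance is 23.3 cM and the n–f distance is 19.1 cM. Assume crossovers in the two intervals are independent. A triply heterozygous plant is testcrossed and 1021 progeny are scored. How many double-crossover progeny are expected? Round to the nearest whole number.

45

Map distances give recombination frequencies of 0.233 and 0.191 for the two intervals.
With no interference, expected double-crossover frequency = 0.233 × 0.191 = 0.04450.
Expected number = 0.04450 × 1021 = 45.44 ≈ 45.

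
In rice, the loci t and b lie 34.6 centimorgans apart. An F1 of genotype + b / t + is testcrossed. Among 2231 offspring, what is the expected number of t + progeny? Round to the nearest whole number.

730

A map distance of 34.6 centimorgans corresponds to a recombination frequency of 0.346.
The F1 is + b / t +, so t + is a parental gamete class with expected frequency (1 − r)/2 = 0.654/2 = 0.3270.
Expected number = 0.3270 × 2231 = 729.54 ≈ 730.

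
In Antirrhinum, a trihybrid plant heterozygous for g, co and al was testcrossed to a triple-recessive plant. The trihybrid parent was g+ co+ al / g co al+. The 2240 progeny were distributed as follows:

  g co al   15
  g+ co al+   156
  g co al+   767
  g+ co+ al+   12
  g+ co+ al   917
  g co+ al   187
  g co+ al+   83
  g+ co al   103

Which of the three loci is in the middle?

al

The two rarest classes, g+ co+ al+ and g co al, are the double crossovers. Comparing them with the parentals, only the al allele has switched, so al is the middle locus and the order is co – al – g.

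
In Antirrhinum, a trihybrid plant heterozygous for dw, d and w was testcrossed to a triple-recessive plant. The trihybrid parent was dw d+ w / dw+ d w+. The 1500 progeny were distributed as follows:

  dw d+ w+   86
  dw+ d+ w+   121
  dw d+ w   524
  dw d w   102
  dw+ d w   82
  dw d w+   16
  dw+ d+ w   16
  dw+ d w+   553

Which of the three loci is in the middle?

The two rarest classes, dw+ d+ w and dw d w+, are the double crossovers. Comparing them with the parentals, only the dw allele has switched, so dw is the middle locus and the order is w – dw – d.

dw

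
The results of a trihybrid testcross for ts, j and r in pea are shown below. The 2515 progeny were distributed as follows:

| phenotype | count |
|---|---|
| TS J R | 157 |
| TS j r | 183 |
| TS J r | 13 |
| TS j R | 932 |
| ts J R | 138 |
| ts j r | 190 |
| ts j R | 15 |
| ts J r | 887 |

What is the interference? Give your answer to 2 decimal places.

0.46

The two most frequent reciprocal classes, TS j R and ts J r, are the parental types, so the F1 was TS j R / ts J r.
The two rarest classes, ts j R and TS J r, are the double crossovers. Comparing them with the parentals, only the ts allele has switched, so ts is the middle locus and the order is j – ts – r.
j–ts: (347 + 28)/2515 = 0.1491; ts–r: (321 + 28)/2515 = 0.1388.
Expected DCO frequency = 0.1491 × 0.1388 ≈ 0.02070; observed = 28/2515 ≈ 0.01113.
Coefficient of coincidence = 0.01113/0.02070 ≈ 0.54; interference = 1 − 0.54 = 0.46.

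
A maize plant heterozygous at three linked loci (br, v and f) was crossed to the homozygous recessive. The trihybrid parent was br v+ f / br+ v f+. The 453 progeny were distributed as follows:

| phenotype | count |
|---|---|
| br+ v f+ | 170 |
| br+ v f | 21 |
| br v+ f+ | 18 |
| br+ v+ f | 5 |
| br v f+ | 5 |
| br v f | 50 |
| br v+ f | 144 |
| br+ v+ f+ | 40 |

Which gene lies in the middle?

br

The two rarest classes, br+ v+ f and br v f+, are the double crossovers. Comparing them with the parentals, only the br allele has switched, so br is the middle locus and the order is v – br – f.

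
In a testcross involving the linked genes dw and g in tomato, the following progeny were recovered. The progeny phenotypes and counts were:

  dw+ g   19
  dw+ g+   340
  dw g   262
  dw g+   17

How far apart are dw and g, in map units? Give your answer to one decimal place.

The two most frequent classes, dw+ g+ (340) and dw g (262), are the parental types, so the F1 was dw+ g+ / dw g.
The recombinant classes are dw+ g and dw g+: 19 + 17 = 36.
Recombination frequency = 36/638 = 0.0564 ≈ 5.6%, i.e. 5.6 map units.

5.6 map units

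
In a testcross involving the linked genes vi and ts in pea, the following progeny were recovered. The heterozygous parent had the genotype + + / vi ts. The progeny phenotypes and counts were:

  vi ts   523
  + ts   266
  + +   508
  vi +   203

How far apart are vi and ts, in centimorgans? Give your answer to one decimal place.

The recombinant classes are + ts and vi +: 266 + 203 = 469.
Recombination frequency = 469/1500 = 0.3127 ≈ 31.3%, i.e. 31.3 centimorgans.

31.3 centimorgans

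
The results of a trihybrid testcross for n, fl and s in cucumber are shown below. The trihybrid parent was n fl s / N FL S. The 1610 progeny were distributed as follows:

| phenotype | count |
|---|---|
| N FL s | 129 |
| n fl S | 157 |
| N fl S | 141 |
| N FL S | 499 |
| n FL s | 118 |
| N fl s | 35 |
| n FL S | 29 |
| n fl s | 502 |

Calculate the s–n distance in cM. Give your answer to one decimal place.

21.7 cM

The two rarest classes, N fl s and n FL S, are the double crossovers. Comparing them with the parentals, only the n allele has switched, so n is the middle locus and the order is fl – n – s.
Crossovers in the n–s interval produce the single-crossover classes n fl S and N FL s (157 + 129 = 286) plus the double crossovers (64).
RF(n–s) = (286 + 64) / 1610 = 350/1610 = 0.2174 → 21.7 cM.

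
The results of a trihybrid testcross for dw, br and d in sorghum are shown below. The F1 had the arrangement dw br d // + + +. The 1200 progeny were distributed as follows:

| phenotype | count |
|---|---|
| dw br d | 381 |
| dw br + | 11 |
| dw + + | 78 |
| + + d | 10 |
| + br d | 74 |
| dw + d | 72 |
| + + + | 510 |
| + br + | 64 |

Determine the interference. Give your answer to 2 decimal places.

0.07

The two rarest classes, dw br + and + + d, are the double crossovers. Comparing them with the parentals, only the d allele has switched, so d is the middle locus and the order is dw – d – br.
dw–d: (152 + 21)/1200 = 0.1442; d–br: (136 + 21)/1200 = 0.1308.
Expected DCO frequency = 0.1442 × 0.1308 ≈ 0.01886; observed = 21/1200 ≈ 0.01750.
Coefficient of coincidence = 0.01750/0.01886 ≈ 0.93; interference = 1 − 0.93 = 0.07.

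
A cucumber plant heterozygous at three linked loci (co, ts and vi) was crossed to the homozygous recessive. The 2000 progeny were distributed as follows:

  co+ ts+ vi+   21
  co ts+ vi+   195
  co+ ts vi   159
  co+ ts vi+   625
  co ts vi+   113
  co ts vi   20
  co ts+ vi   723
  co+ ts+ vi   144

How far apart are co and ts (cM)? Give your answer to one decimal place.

The two most frequent reciprocal classes, co ts+ vi and co+ ts vi+, are the parental types, so the F1 was co ts+ vi / co+ ts vi+.
The two rarest classes, co ts vi and co+ ts+ vi+, are the double crossovers. Comparing them with the parentals, only the ts allele has switched, so ts is the middle locus and the order is co – ts – vi.
Crossovers in the co–ts interval produce the single-crossover classes co+ ts+ vi and co ts vi+ (144 + 113 = 257) plus the double crossovers (41).
RF(co–ts) = (257 + 41) / 2000 = 298/2000 = 0.1490 → 14.9 cM.

14.9 cM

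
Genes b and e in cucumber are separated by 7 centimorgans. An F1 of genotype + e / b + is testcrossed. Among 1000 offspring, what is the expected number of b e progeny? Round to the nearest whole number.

A map distance of 7 centimorgans corresponds to a recombination frequency of 0.070.
The F1 is + e / b +, so b e is a recombinant gamete class with expected frequency r/2 = 0.070/2 = 0.0350.
Expected number = 0.0350 × 1000 = 35.00 ≈ 35.

35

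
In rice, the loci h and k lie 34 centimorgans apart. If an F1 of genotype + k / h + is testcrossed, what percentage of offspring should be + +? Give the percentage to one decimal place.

17.0%

A map distance of 34 centimorgans corresponds to a recombination frequency of 0.340.
The F1 is + k / h +, so + + is a recombinant gamete class with expected frequency r/2 = 0.340/2 = 0.1700.
That is 0.1700 = 17.0% of the progeny.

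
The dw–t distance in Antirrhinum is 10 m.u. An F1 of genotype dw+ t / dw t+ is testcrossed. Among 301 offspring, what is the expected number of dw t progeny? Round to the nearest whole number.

A map distance of 10 m.u. corresponds to a recombination frequency of 0.100.
The F1 is dw+ t / dw t+, so dw t is a recombinant gamete class with expected frequency r/2 = 0.100/2 = 0.0500.
Expected number = 0.0500 × 301 = 15.05 ≈ 15.

15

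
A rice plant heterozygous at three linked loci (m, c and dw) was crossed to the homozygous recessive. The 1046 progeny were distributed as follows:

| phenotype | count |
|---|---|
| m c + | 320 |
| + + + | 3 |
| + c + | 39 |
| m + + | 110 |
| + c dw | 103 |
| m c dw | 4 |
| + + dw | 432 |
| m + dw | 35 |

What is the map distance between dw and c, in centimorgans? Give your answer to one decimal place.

21.0 centimorgans

The two most frequent reciprocal classes, m c + and + + dw, are the parental types, so the F1 was m c + / + + dw.
The two rarest classes, m c dw and + + +, are the double crossovers. Comparing them with the parentals, only the dw allele has switched, so dw is the middle locus and the order is m – dw – c.
Crossovers in the dw–c interval produce the single-crossover classes m + + and + c dw (110 + 103 = 213) plus the double crossovers (7).
RF(dw–c) = (213 + 7) / 1046 = 220/1046 = 0.2103 → 21.0 centimorgans.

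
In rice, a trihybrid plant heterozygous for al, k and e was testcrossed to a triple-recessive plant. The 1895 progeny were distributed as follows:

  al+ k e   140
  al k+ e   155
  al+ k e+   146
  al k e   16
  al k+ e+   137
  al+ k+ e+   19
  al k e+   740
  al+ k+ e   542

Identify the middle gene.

e

The two most frequent reciprocal classes, al+ k+ e and al k e+, are the parental types, so the F1 was al+ k+ e / al k e+.
The two rarest classes, al+ k+ e+ and al k e, are the double crossovers. Comparing them with the parentals, only the e allele has switched, so e is the middle locus and the order is al – e – k.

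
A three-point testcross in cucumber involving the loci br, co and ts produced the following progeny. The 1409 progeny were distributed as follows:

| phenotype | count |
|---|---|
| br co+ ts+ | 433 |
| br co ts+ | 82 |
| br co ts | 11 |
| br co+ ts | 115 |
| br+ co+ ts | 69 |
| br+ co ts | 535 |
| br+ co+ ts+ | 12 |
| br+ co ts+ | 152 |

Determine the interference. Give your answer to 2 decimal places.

0.36

The two most frequent reciprocal classes, br co+ ts+ and br+ co ts, are the parental types, so the F1 was br co+ ts+ / br+ co ts.
The two rarest classes, br+ co+ ts+ and br co ts, are the double crossovers. Comparing them with the parentals, only the br allele has switched, so br is the middle locus and the order is ts – br – co.
ts–br: (267 + 23)/1409 = 0.2058; br–co: (151 + 23)/1409 = 0.1235.
Expected DCO frequency = 0.2058 × 0.1235 ≈ 0.02542; observed = 23/1409 ≈ 0.01632.
Coefficient of coincidence = 0.01632/0.02542 ≈ 0.64; interference = 1 − 0.64 = 0.36.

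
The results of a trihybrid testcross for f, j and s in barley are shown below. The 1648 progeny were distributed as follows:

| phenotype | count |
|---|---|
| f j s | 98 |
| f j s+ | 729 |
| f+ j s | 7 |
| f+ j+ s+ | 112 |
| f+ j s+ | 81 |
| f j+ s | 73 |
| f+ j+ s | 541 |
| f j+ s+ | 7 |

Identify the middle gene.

The two most frequent reciprocal classes, f j s+ and f+ j+ s, are the parental types, so the F1 was f j s+ / f+ j+ s.
The two rarest classes, f j+ s+ and f+ j s, are the double crossovers. Comparing them with the parentals, only the j allele has switched, so j is the middle locus and the order is f – j – s.

j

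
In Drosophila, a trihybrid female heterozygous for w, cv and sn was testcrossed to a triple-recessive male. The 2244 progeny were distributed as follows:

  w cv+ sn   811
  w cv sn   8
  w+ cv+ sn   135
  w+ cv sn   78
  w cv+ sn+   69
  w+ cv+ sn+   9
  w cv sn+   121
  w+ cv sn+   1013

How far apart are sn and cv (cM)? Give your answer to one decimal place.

7.3 cM

The two most frequent reciprocal classes, w+ cv sn+ and w cv+ sn, are the parental types, so the F1 was w+ cv sn+ / w cv+ sn.
The two rarest classes, w+ cv+ sn+ and w cv sn, are the double crossovers. Comparing them with the parentals, only the cv allele has switched, so cv is the middle locus and the order is sn – cv – w.
Crossovers in the sn–cv interval produce the single-crossover classes w+ cv sn and w cv+ sn+ (78 + 69 = 147) plus the double crossovers (17).
RF(sn–cv) = (147 + 17) / 2244 = 164/2244 = 0.0731 → 7.3 cM.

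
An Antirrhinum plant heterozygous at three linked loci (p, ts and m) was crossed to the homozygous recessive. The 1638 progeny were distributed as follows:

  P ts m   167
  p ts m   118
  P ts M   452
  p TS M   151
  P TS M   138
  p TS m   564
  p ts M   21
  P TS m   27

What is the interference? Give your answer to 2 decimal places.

0.29

The two most frequent reciprocal classes, p TS m and P ts M, are the parental types, so the F1 was p TS m / P ts M.
The two rarest classes, P TS m and p ts M, are the double crossovers. Comparing them with the parentals, only the p allele has switched, so p is the middle locus and the order is m – p – ts.
m–p: (318 + 48)/1638 = 0.2234; p–ts: (256 + 48)/1638 = 0.1856.
Expected DCO frequency = 0.2234 × 0.1856 ≈ 0.04146; observed = 48/1638 ≈ 0.02930.
Coefficient of coincidence = 0.02930/0.04146 ≈ 0.71; interference = 1 − 0.71 = 0.29.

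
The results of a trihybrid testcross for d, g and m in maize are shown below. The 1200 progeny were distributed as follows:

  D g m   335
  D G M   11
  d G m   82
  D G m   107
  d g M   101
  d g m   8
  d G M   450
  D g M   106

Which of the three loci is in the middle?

d

The two most frequent reciprocal classes, D g m and d G M, are the parental types, so the F1 was D g m / d G M.
The two rarest classes, d g m and D G M, are the double crossovers. Comparing them with the parentals, only the d allele has switched, so d is the middle locus and the order is m – d – g.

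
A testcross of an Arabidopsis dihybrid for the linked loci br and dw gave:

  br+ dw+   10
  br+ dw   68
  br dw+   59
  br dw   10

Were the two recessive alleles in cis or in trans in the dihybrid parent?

The two most frequent classes are br+ dw (68) and br dw+ (59); these are the parental (non-recombinant) types.
So the F1 carried br+ dw on one chromosome and br dw+ on the other — the recessive alleles are on opposite chromosomes (trans / repulsion).

trans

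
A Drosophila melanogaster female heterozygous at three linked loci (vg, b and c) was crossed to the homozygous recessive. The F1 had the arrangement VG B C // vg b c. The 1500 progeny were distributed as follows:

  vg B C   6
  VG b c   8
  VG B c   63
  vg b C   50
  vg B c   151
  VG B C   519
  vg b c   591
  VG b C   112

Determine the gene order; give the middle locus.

The two rarest classes, vg B C and VG b c, are the double crossovers. Comparing them with the parentals, only the vg allele has switched, so vg is the middle locus and the order is b – vg – c.

vg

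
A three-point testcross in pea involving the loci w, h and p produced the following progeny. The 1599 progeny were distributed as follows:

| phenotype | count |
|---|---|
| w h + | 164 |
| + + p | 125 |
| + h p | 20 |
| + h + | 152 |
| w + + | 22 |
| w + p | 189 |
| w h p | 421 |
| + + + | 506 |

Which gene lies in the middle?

The two most frequent reciprocal classes, + + + and w h p, are the parental types, so the F1 was + + + / w h p.
The two rarest classes, w + + and + h p, are the double crossovers. Comparing them with the parentals, only the w allele has switched, so w is the middle locus and the order is p – w – h.

w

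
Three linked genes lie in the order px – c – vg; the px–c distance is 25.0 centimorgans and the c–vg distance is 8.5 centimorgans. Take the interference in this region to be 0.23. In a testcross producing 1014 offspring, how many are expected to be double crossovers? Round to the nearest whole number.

Map distances give recombination frequencies of 0.250 and 0.085 for the two intervals.
With interference 0.23 (so coincidence = 0.77), expected double-crossover frequency = 0.250 × 0.085 × 0.77 = 0.01636.
Expected number = 0.01636 × 1014 = 16.59 ≈ 17.

17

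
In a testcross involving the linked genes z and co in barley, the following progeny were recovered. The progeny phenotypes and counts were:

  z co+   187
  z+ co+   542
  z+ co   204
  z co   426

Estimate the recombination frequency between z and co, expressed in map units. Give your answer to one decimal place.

28.8 map units

The two most frequent classes, z+ co+ (542) and z co (426), are the parental types, so the F1 was z+ co+ / z co.
The recombinant classes are z+ co and z co+: 204 + 187 = 391.
Recombination frequency = 391/1359 = 0.2877 ≈ 28.8%, i.e. 28.8 map units.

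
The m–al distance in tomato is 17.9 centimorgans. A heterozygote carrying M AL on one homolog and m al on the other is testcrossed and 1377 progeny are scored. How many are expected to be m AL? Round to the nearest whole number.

123

A map distance of 17.9 centimorgans corresponds to a recombination frequency of 0.179.
The F1 is M AL / m al, so m AL is a recombinant gamete class with expected frequency r/2 = 0.179/2 = 0.0895.
Expected number = 0.0895 × 1377 = 123.24 ≈ 123.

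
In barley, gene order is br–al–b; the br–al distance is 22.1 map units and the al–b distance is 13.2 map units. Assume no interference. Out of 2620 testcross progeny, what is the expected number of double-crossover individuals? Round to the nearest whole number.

Map distances give recombination frequencies of 0.221 and 0.132 for the two intervals.
With no interference, expected double-crossover frequency = 0.221 × 0.132 = 0.02917.
Expected number = 0.02917 × 2620 = 76.43 ≈ 76.

76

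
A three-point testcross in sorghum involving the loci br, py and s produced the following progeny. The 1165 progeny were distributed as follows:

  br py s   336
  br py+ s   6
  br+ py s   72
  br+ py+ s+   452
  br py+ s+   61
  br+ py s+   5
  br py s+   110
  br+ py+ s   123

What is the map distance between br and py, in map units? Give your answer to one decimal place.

12.4 map units

The two most frequent reciprocal classes, br py s and br+ py+ s+, are the parental types, so the F1 was br py s / br+ py+ s+.
The two rarest classes, br py+ s and br+ py s+, are the double crossovers. Comparing them with the parentals, only the py allele has switched, so py is the middle locus and the order is br – py – s.
Crossovers in the br–py interval produce the single-crossover classes br+ py s and br py+ s+ (72 + 61 = 133) plus the double crossovers (11).
RF(br–py) = (133 + 11) / 1165 = 144/1165 = 0.1236 → 12.4 map units.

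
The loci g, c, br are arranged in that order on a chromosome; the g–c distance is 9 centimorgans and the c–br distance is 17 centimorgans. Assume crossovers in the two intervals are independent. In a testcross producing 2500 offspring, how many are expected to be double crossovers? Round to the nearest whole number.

38

Map distances give recombination frequencies of 0.090 and 0.170 for the two intervals.
With no interference, expected double-crossover frequency = 0.090 × 0.170 = 0.01530.
Expected number = 0.01530 × 2500 = 38.25 ≈ 38.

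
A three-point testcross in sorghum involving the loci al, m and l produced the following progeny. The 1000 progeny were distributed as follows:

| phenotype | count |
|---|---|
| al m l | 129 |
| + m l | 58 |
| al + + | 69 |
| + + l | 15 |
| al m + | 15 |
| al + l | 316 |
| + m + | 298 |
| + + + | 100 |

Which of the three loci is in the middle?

The two most frequent reciprocal classes, al + l and + m +, are the parental types, so the F1 was al + l / + m +.
The two rarest classes, + + l and al m +, are the double crossovers. Comparing them with the parentals, only the al allele has switched, so al is the middle locus and the order is m – al – l.

al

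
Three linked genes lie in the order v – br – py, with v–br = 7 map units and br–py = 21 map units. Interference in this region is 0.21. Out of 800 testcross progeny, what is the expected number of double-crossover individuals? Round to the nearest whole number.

Map distances give recombination frequencies of 0.070 and 0.210 for the two intervals.
With interference 0.21 (so coincidence = 0.79), expected double-crossover frequency = 0.070 × 0.210 × 0.79 = 0.01161.
Expected number = 0.01161 × 800 = 9.29 ≈ 9.

9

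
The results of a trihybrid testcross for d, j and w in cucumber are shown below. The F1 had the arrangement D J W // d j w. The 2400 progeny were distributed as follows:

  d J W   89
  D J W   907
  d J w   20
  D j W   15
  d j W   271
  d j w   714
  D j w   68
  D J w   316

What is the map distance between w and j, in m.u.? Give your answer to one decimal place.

25.9 m.u.

The two rarest classes, D j W and d J w, are the double crossovers. Comparing them with the parentals, only the j allele has switched, so j is the middle locus and the order is w – j – d.
Crossovers in the w–j interval produce the single-crossover classes D J w and d j W (316 + 271 = 587) plus the double crossovers (35).
RF(w–j) = (587 + 35) / 2400 = 622/2400 = 0.2592 → 25.9 m.u.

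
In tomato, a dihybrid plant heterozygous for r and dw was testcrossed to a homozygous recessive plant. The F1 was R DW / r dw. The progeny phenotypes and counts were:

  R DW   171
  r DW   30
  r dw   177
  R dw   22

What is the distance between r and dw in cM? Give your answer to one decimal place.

13.0 cM

The recombinant classes are R dw and r DW: 22 + 30 = 52.
Recombination frequency = 52/400 = 0.1300 ≈ 13.0%, i.e. 13.0 cM.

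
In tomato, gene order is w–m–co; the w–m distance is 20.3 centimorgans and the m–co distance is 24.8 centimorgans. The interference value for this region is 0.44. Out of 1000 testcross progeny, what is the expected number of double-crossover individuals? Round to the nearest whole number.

Map distances give recombination frequencies of 0.203 and 0.248 for the two intervals.
With interference 0.44 (so coincidence = 0.56), expected double-crossover frequency = 0.203 × 0.248 × 0.56 = 0.02819.
Expected number = 0.02819 × 1000 = 28.19 ≈ 28.

28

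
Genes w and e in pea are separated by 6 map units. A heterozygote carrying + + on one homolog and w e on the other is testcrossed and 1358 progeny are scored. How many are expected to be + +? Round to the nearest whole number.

638

A map distance of 6 map units corresponds to a recombination frequency of 0.060.
The F1 is + + / w e, so + + is a parental gamete class with expected frequency (1 − r)/2 = 0.940/2 = 0.4700.
Expected number = 0.4700 × 1358 = 638.26 ≈ 638.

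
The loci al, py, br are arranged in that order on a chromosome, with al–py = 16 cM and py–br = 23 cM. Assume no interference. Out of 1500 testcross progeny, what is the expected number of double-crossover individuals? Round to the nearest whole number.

Map distances give recombination frequencies of 0.160 and 0.230 for the two intervals.
With no interference, expected double-crossover frequency = 0.160 × 0.230 = 0.03680.
Expected number = 0.03680 × 1500 = 55.20 ≈ 55.

55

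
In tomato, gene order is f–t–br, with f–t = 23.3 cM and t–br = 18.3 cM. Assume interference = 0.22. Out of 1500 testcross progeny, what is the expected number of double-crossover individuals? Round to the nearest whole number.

Map distances give recombination frequencies of 0.233 and 0.183 for the two intervals.
With interference 0.22 (so coincidence = 0.78), expected double-crossover frequency = 0.233 × 0.183 × 0.78 = 0.03326.
Expected number = 0.03326 × 1500 = 49.89 ≈ 50.

50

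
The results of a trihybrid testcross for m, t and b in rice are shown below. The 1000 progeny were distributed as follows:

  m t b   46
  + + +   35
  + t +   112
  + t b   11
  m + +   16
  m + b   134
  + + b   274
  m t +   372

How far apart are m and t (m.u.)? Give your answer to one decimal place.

27.3 m.u.

The two most frequent reciprocal classes, + + b and m t +, are the parental types, so the F1 was + + b / m t +.
The two rarest classes, + t b and m + +, are the double crossovers. Comparing them with the parentals, only the t allele has switched, so t is the middle locus and the order is b – t – m.
Crossovers in the t–m interval produce the single-crossover classes m + b and + t + (134 + 112 = 246) plus the double crossovers (27).
RF(t–m) = (246 + 27) / 1000 = 273/1000 = 0.2730 → 27.3 m.u.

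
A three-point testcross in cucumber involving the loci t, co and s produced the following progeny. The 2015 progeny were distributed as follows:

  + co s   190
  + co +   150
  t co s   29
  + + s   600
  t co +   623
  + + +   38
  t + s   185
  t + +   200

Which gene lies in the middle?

s

The two most frequent reciprocal classes, + + s and t co +, are the parental types, so the F1 was + + s / t co +.
The two rarest classes, + + + and t co s, are the double crossovers. Comparing them with the parentals, only the s allele has switched, so s is the middle locus and the order is t – s – co.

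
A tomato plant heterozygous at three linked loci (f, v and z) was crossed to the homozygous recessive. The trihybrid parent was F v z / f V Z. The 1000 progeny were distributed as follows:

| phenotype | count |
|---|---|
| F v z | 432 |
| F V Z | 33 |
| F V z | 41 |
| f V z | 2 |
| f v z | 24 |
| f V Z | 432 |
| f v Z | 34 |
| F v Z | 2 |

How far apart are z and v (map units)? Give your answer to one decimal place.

7.9 map units

The two rarest classes, F v Z and f V z, are the double crossovers. Comparing them with the parentals, only the z allele has switched, so z is the middle locus and the order is v – z – f.
Crossovers in the v–z interval produce the single-crossover classes F V z and f v Z (41 + 34 = 75) plus the double crossovers (4).
RF(v–z) = (75 + 4) / 1000 = 79/1000 = 0.0790 → 7.9 map units.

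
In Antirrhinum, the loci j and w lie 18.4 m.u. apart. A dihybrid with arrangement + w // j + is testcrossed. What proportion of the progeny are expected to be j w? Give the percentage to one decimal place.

A map distance of 18.4 m.u. corresponds to a recombination frequency of 0.184.
The F1 is + w / j +, so j w is a recombinant gamete class with expected frequency r/2 = 0.184/2 = 0.0920.
That is 0.0920 = 9.2% of the progeny.

9.2%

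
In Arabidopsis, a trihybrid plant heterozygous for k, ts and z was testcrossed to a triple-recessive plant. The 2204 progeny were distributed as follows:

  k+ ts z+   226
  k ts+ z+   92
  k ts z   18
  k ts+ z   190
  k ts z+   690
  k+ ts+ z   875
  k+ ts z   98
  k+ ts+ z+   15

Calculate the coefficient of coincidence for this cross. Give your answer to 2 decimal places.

0.73

The two most frequent reciprocal classes, k ts z+ and k+ ts+ z, are the parental types, so the F1 was k ts z+ / k+ ts+ z.
The two rarest classes, k ts z and k+ ts+ z+, are the double crossovers. Comparing them with the parentals, only the z allele has switched, so z is the middle locus and the order is k – z – ts.
k–z: (416 + 33)/2204 = 0.2037; z–ts: (190 + 33)/2204 = 0.1012.
Expected DCO frequency = 0.2037 × 0.1012 ≈ 0.02061; observed = 33/2204 ≈ 0.01497.
Coefficient of coincidence = 0.01497/0.02061 ≈ 0.73.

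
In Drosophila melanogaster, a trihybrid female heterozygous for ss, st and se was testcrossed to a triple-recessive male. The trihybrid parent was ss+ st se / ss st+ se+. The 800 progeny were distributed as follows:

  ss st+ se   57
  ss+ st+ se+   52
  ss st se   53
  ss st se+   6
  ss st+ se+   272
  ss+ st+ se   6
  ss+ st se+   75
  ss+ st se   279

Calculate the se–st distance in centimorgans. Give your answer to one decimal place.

18.0 centimorgans

The two rarest classes, ss+ st+ se and ss st se+, are the double crossovers. Comparing them with the parentals, only the st allele has switched, so st is the middle locus and the order is se – st – ss.
Crossovers in the se–st interval produce the single-crossover classes ss+ st se+ and ss st+ se (75 + 57 = 132) plus the double crossovers (12).
RF(se–st) = (132 + 12) / 800 = 144/800 = 0.1800 → 18.0 centimorgans.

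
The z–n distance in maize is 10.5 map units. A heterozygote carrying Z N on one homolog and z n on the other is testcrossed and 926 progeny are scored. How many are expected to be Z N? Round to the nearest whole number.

414

A map distance of 10.5 map units corresponds to a recombination frequency of 0.105.
The F1 is Z N / z n, so Z N is a parental gamete class with expected frequency (1 − r)/2 = 0.895/2 = 0.4475.
Expected number = 0.4475 × 926 = 414.38 ≈ 414.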